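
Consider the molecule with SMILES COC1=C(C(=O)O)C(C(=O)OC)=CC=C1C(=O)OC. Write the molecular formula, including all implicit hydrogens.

Walk through each heavy atom and fill implicit hydrogens from standard valence (C 4, N 3, O 2, S 2, halogen 1):
  atom 1: C, bond orders sum to 1 (valence 4) → 3 H
  atom 2: O, bond orders sum to 2 (valence 2) → 0 H
  atom 3: C, bond orders sum to 4 (valence 4) → 0 H
  atom 4: C, bond orders sum to 4 (valence 4) → 0 H
  atom 5: C, bond orders sum to 4 (valence 4) → 0 H
  atom 6: O, bond orders sum to 2 (valence 2) → 0 H
  atom 7: O, bond orders sum to 1 (valence 2) → 1 H
  atom 8: C, bond orders sum to 4 (valence 4) → 0 H
  atom 9: C, bond orders sum to 4 (valence 4) → 0 H
  atom 10: O, bond orders sum to 2 (valence 2) → 0 H
  atom 11: O, bond orders sum to 2 (valence 2) → 0 H
  atom 12: C, bond orders sum to 1 (valence 4) → 3 H
  atom 13: C, bond orders sum to 3 (valence 4) → 1 H
  atom 14: C, bond orders sum to 3 (valence 4) → 1 H
  atom 15: C, bond orders sum to 4 (valence 4) → 0 H
  atom 16: C, bond orders sum to 4 (valence 4) → 0 H
  atom 17: O, bond orders sum to 2 (valence 2) → 0 H
  atom 18: O, bond orders sum to 2 (valence 2) → 0 H
  atom 19: C, bond orders sum to 1 (valence 4) → 3 H
Totals → C:12, H:12, O:7.

C12H12O7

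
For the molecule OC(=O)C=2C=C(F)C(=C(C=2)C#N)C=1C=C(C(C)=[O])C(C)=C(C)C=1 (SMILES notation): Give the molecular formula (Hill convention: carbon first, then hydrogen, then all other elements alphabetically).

C18H14FNO3

Walk through each heavy atom and fill implicit hydrogens from standard valence (C 4, N 3, O 2, S 2, halogen 1):
  atom 1: O, bond orders sum to 1 (valence 2) → 1 H
  atom 2: C, bond orders sum to 4 (valence 4) → 0 H
  atom 3: O, bond orders sum to 2 (valence 2) → 0 H
  atom 4: C, bond orders sum to 4 (valence 4) → 0 H
  atom 5: C, bond orders sum to 3 (valence 4) → 1 H
  atom 6: C, bond orders sum to 4 (valence 4) → 0 H
  atom 7: F (halogen, monovalent) → 0 H
  atom 8: C, bond orders sum to 4 (valence 4) → 0 H
  atom 9: C, bond orders sum to 4 (valence 4) → 0 H
  atom 10: C, bond orders sum to 3 (valence 4) → 1 H
  atom 11: C, bond orders sum to 4 (valence 4) → 0 H
  atom 12: N, bond orders sum to 3 (valence 3) → 0 H
  atom 13: C, bond orders sum to 4 (valence 4) → 0 H
  atom 14: C, bond orders sum to 3 (valence 4) → 1 H
  atom 15: C, bond orders sum to 4 (valence 4) → 0 H
  atom 16: C, bond orders sum to 4 (valence 4) → 0 H
  atom 17: C, bond orders sum to 1 (valence 4) → 3 H
  atom 18: O with explicit H count 0
  atom 19: C, bond orders sum to 4 (valence 4) → 0 H
  atom 20: C, bond orders sum to 1 (valence 4) → 3 H
  atom 21: C, bond orders sum to 4 (valence 4) → 0 H
  atom 22: C, bond orders sum to 1 (valence 4) → 3 H
  atom 23: C, bond orders sum to 3 (valence 4) → 1 H
Totals → C:18, H:14, F:1, N:1, O:3.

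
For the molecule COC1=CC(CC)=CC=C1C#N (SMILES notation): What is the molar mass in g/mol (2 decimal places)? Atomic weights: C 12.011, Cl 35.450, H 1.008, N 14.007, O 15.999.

First, the molecular formula is C10H11NO (counting implicit H from valence).
  C: 10 × 12.011 = 120.110
  H: 11 × 1.008 = 11.088
  N: 1 × 14.007 = 14.007
  O: 1 × 15.999 = 15.999
Sum: 10×12.011 + 11×1.008 + 1×14.007 + 1×15.999 = 161.204 → 161.20 g/mol.

161.20 g/mol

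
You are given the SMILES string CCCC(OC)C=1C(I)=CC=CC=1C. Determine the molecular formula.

C12H17IO

Walk through each heavy atom and fill implicit hydrogens from standard valence (C 4, N 3, O 2, S 2, halogen 1):
  atom 1: C, bond orders sum to 1 (valence 4) → 3 H
  atom 2: C, bond orders sum to 2 (valence 4) → 2 H
  atom 3: C, bond orders sum to 2 (valence 4) → 2 H
  atom 4: C, bond orders sum to 3 (valence 4) → 1 H
  atom 5: O, bond orders sum to 2 (valence 2) → 0 H
  atom 6: C, bond orders sum to 1 (valence 4) → 3 H
  atom 7: C, bond orders sum to 4 (valence 4) → 0 H
  atom 8: C, bond orders sum to 4 (valence 4) → 0 H
  atom 9: I (halogen, monovalent) → 0 H
  atom 10: C, bond orders sum to 3 (valence 4) → 1 H
  atom 11: C, bond orders sum to 3 (valence 4) → 1 H
  atom 12: C, bond orders sum to 3 (valence 4) → 1 H
  atom 13: C, bond orders sum to 4 (valence 4) → 0 H
  atom 14: C, bond orders sum to 1 (valence 4) → 3 H
Totals → C:12, H:17, I:1, O:1.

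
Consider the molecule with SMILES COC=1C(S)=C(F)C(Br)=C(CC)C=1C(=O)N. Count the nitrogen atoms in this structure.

1

Scan the SMILES for N atoms (remember two-letter symbols like Cl and Br are single atoms).
Nitrogen count: 1.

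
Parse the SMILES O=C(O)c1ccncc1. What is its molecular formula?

Walk through each heavy atom and fill implicit hydrogens from standard valence (C 4, N 3, O 2, S 2, halogen 1); for lowercase aromatic atoms, an aromatic c carries 1 H when it has two neighbours and 0 H with three, and aromatic n carries 0 H:
  atom 1: O, bond orders sum to 2 (valence 2) → 0 H
  atom 2: C, bond orders sum to 4 (valence 4) → 0 H
  atom 3: O, bond orders sum to 1 (valence 2) → 1 H
  atom 4: aromatic c, 3 neighbours → 0 H
  atom 5: aromatic c, 2 neighbours → 1 H
  atom 6: aromatic c, 2 neighbours → 1 H
  atom 7: aromatic n, 2 neighbours → 0 H
  atom 8: aromatic c, 2 neighbours → 1 H
  atom 9: aromatic c, 2 neighbours → 1 H
Totals → C:6, H:5, N:1, O:2.

C6H5NO2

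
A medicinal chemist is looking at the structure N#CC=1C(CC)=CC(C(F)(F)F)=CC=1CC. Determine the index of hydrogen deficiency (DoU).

Degree of unsaturation = (number of rings) + (number of π bonds).
Ring closures in the SMILES: 1.
π bonds: 3 double bonds (each 1 DoU), 1 triple bond (each 2 DoU) → 5 DoU from unsaturation.
Total DoU = 1 + 5 = 6.

6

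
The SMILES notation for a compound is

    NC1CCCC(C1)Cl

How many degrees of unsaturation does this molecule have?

1

Degree of unsaturation = (number of rings) + (number of π bonds).
Ring closures in the SMILES: 1.
π bonds: none → 0 DoU from unsaturation.
Total DoU = 1 + 0 = 1.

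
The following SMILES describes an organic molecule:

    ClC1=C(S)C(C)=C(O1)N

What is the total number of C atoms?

Count every carbon token in the SMILES (each C, including those in ring-closure positions and inside branches).
Carbon count: 5.

5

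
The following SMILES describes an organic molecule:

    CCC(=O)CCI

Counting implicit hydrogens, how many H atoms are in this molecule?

Walk through each heavy atom and fill implicit hydrogens from standard valence (C 4, N 3, O 2, S 2, halogen 1):
  atom 1: C, bond orders sum to 1 (valence 4) → 3 H
  atom 2: C, bond orders sum to 2 (valence 4) → 2 H
  atom 3: C, bond orders sum to 4 (valence 4) → 0 H
  atom 4: O, bond orders sum to 2 (valence 2) → 0 H
  atom 5: C, bond orders sum to 2 (valence 4) → 2 H
  atom 6: C, bond orders sum to 2 (valence 4) → 2 H
  atom 7: I (halogen, monovalent) → 0 H
Total hydrogens: 9.

9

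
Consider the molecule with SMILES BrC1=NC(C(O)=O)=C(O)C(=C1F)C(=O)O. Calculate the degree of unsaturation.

Degree of unsaturation = (number of rings) + (number of π bonds).
Ring closures in the SMILES: 1.
π bonds: 5 double bonds (each 1 DoU) → 5 DoU from unsaturation.
Total DoU = 1 + 5 = 6.

6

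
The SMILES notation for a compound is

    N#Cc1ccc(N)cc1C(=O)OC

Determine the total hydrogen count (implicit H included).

Walk through each heavy atom and fill implicit hydrogens from standard valence (C 4, N 3, O 2, S 2, halogen 1); for lowercase aromatic atoms, an aromatic c carries 1 H when it has two neighbours and 0 H with three, and aromatic n carries 0 H:
  atom 1: N, bond orders sum to 3 (valence 3) → 0 H
  atom 2: C, bond orders sum to 4 (valence 4) → 0 H
  atom 3: aromatic c, 3 neighbours → 0 H
  atom 4: aromatic c, 2 neighbours → 1 H
  atom 5: aromatic c, 2 neighbours → 1 H
  atom 6: aromatic c, 3 neighbours → 0 H
  atom 7: N, bond orders sum to 1 (valence 3) → 2 H
  atom 8: aromatic c, 2 neighbours → 1 H
  atom 9: aromatic c, 3 neighbours → 0 H
  atom 10: C, bond orders sum to 4 (valence 4) → 0 H
  atom 11: O, bond orders sum to 2 (valence 2) → 0 H
  atom 12: O, bond orders sum to 2 (valence 2) → 0 H
  atom 13: C, bond orders sum to 1 (valence 4) → 3 H
Total hydrogens: 8.

8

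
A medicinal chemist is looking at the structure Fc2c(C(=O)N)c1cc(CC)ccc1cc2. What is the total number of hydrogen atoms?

Walk through each heavy atom and fill implicit hydrogens from standard valence (C 4, N 3, O 2, S 2, halogen 1); for lowercase aromatic atoms, an aromatic c carries 1 H when it has two neighbours and 0 H with three, and aromatic n carries 0 H:
  atom 1: F (halogen, monovalent) → 0 H
  atom 2: aromatic c, 3 neighbours → 0 H
  atom 3: aromatic c, 3 neighbours → 0 H
  atom 4: C, bond orders sum to 4 (valence 4) → 0 H
  atom 5: O, bond orders sum to 2 (valence 2) → 0 H
  atom 6: N, bond orders sum to 1 (valence 3) → 2 H
  atom 7: aromatic c, 3 neighbours → 0 H
  atom 8: aromatic c, 2 neighbours → 1 H
  atom 9: aromatic c, 3 neighbours → 0 H
  atom 10: C, bond orders sum to 2 (valence 4) → 2 H
  atom 11: C, bond orders sum to 1 (valence 4) → 3 H
  atom 12: aromatic c, 2 neighbours → 1 H
  atom 13: aromatic c, 2 neighbours → 1 H
  atom 14: aromatic c, 3 neighbours → 0 H
  atom 15: aromatic c, 2 neighbours → 1 H
  atom 16: aromatic c, 2 neighbours → 1 H
Total hydrogens: 12.

12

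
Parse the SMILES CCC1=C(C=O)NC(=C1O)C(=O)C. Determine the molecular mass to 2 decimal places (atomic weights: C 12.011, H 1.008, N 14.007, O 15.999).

181.19 g/mol

First, the molecular formula is C9H11NO3 (counting implicit H from valence).
  C: 9 × 12.011 = 108.099
  H: 11 × 1.008 = 11.088
  N: 1 × 14.007 = 14.007
  O: 3 × 15.999 = 47.997
Sum: 9×12.011 + 11×1.008 + 1×14.007 + 3×15.999 = 181.191 → 181.19 g/mol.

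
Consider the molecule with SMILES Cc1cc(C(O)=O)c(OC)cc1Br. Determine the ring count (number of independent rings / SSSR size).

1

In SMILES, each pair of matching ring-closure digits denotes one ring-closing bond; the number of such bonds equals the number of independent rings.
Ring-closure bonds here: 1.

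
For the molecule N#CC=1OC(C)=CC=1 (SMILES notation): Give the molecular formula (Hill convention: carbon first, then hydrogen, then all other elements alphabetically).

C6H5NO

Walk through each heavy atom and fill implicit hydrogens from standard valence (C 4, N 3, O 2, S 2, halogen 1):
  atom 1: N, bond orders sum to 3 (valence 3) → 0 H
  atom 2: C, bond orders sum to 4 (valence 4) → 0 H
  atom 3: C, bond orders sum to 4 (valence 4) → 0 H
  atom 4: O, bond orders sum to 2 (valence 2) → 0 H
  atom 5: C, bond orders sum to 4 (valence 4) → 0 H
  atom 6: C, bond orders sum to 1 (valence 4) → 3 H
  atom 7: C, bond orders sum to 3 (valence 4) → 1 H
  atom 8: C, bond orders sum to 3 (valence 4) → 1 H
Totals → C:6, H:5, N:1, O:1.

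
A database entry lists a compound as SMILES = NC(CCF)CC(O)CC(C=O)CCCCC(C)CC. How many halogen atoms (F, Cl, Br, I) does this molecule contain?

Halogen atoms appear at heavy-atom position 5 (1×F).
Other groups present: 1 aldehyde, 1 hydroxyl, 1 primary amine.
Halogen count: 1.

1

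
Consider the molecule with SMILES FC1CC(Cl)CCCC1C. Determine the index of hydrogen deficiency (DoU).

1

Molecular formula: C8H14ClF.
DoU = (2C + 2 + N − H − X) / 2, where X is the halogen count and O/S are ignored.
    = (2·8 + 2 + 0 − 14 − 2) / 2 = 2 / 2 = 1.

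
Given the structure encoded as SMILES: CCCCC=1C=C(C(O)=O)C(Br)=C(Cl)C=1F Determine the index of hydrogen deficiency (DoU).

5

Molecular formula: C11H11BrClFO2.
DoU = (2C + 2 + N − H − X) / 2, where X is the halogen count and O/S are ignored.
    = (2·11 + 2 + 0 − 11 − 3) / 2 = 10 / 2 = 5.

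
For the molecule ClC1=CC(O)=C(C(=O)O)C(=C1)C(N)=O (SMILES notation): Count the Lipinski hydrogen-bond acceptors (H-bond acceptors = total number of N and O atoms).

N atoms: 1; O atoms: 4.
Lipinski HBA = 1 + 4 = 5.

5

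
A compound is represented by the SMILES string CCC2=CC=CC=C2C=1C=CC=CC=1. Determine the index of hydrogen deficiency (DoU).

Degree of unsaturation = (number of rings) + (number of π bonds).
Ring closures in the SMILES: 2.
π bonds: 6 double bonds (each 1 DoU) → 6 DoU from unsaturation.
Total DoU = 2 + 6 = 8.

8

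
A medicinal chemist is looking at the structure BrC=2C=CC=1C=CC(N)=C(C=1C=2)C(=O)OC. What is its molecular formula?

Walk through each heavy atom and fill implicit hydrogens from standard valence (C 4, N 3, O 2, S 2, halogen 1):
  atom 1: Br (halogen, monovalent) → 0 H
  atom 2: C, bond orders sum to 4 (valence 4) → 0 H
  atom 3: C, bond orders sum to 3 (valence 4) → 1 H
  atom 4: C, bond orders sum to 3 (valence 4) → 1 H
  atom 5: C, bond orders sum to 4 (valence 4) → 0 H
  atom 6: C, bond orders sum to 3 (valence 4) → 1 H
  atom 7: C, bond orders sum to 3 (valence 4) → 1 H
  atom 8: C, bond orders sum to 4 (valence 4) → 0 H
  atom 9: N, bond orders sum to 1 (valence 3) → 2 H
  atom 10: C, bond orders sum to 4 (valence 4) → 0 H
  atom 11: C, bond orders sum to 4 (valence 4) → 0 H
  atom 12: C, bond orders sum to 3 (valence 4) → 1 H
  atom 13: C, bond orders sum to 4 (valence 4) → 0 H
  atom 14: O, bond orders sum to 2 (valence 2) → 0 H
  atom 15: O, bond orders sum to 2 (valence 2) → 0 H
  atom 16: C, bond orders sum to 1 (valence 4) → 3 H
Totals → C:12, H:10, Br:1, N:1, O:2.

C12H10BrNO2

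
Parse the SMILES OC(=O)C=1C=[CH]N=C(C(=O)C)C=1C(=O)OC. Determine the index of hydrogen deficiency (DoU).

Molecular formula: C10H9NO5.
DoU = (2C + 2 + N − H − X) / 2, where X is the halogen count and O/S are ignored.
    = (2·10 + 2 + 1 − 9 − 0) / 2 = 14 / 2 = 7.

7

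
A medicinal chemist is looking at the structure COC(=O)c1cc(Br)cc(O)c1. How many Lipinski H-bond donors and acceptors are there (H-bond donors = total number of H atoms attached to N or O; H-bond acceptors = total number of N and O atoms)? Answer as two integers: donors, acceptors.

Donors: find every N or O and count the H atoms it carries.
  atom 2 (O): bond orders sum to 2 → 0 H
  atom 4 (O): bond orders sum to 2 → 0 H
  atom 11 (O): bond orders sum to 1 → 1 H
Lipinski HBD = 1.
Acceptors: N atoms = 0, O atoms = 3 → HBA = 3.

1, 3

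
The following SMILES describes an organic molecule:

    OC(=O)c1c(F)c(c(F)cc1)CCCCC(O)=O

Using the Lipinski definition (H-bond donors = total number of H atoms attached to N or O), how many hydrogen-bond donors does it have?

Donors: find every N or O and count the H atoms it carries.
  atom 1 (O): bond orders sum to 1 → 1 H
  atom 3 (O): bond orders sum to 2 → 0 H
  atom 17 (O): bond orders sum to 1 → 1 H
  atom 18 (O): bond orders sum to 2 → 0 H
Lipinski HBD = 2.

2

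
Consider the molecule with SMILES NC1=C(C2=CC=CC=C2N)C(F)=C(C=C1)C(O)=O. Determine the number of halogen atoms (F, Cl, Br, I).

1

Halogen atoms appear at heavy-atom position 12 (1×F).
Other groups present: 1 carboxylic acid, 2 primary amine.
Halogen count: 1.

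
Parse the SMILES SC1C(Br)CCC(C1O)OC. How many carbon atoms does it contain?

7

Count every carbon token in the SMILES (each C, including those in ring-closure positions and inside branches).
Carbon count: 7.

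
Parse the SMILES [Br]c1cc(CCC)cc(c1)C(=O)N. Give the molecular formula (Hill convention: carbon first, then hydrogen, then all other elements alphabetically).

C10H12BrNO

Walk through each heavy atom and fill implicit hydrogens from standard valence (C 4, N 3, O 2, S 2, halogen 1); for lowercase aromatic atoms, an aromatic c carries 1 H when it has two neighbours and 0 H with three, and aromatic n carries 0 H:
  atom 1: Br with explicit H count 0
  atom 2: aromatic c, 3 neighbours → 0 H
  atom 3: aromatic c, 2 neighbours → 1 H
  atom 4: aromatic c, 3 neighbours → 0 H
  atom 5: C, bond orders sum to 2 (valence 4) → 2 H
  atom 6: C, bond orders sum to 2 (valence 4) → 2 H
  atom 7: C, bond orders sum to 1 (valence 4) → 3 H
  atom 8: aromatic c, 2 neighbours → 1 H
  atom 9: aromatic c, 3 neighbours → 0 H
  atom 10: aromatic c, 2 neighbours → 1 H
  atom 11: C, bond orders sum to 4 (valence 4) → 0 H
  atom 12: O, bond orders sum to 2 (valence 2) → 0 H
  atom 13: N, bond orders sum to 1 (valence 3) → 2 H
Totals → C:10, H:12, Br:1, N:1, O:1.
In Hill order: C10H12BrNO.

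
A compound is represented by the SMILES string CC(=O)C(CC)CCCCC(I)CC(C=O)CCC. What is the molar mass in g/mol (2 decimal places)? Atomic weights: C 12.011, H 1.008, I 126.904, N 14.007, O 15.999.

First, the molecular formula is C16H29IO2 (counting implicit H from valence).
  C: 16 × 12.011 = 192.176
  H: 29 × 1.008 = 29.232
  I: 1 × 126.904 = 126.904
  O: 2 × 15.999 = 31.998
Sum: 16×12.011 + 29×1.008 + 1×126.904 + 2×15.999 = 380.310 → 380.31 g/mol.

380.31 g/mol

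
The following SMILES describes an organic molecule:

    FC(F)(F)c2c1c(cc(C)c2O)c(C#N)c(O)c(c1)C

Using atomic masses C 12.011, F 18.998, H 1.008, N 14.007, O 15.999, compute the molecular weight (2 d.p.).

281.23 g/mol

First, the molecular formula is C14H10F3NO2 (counting implicit H from valence).
  C: 14 × 12.011 = 168.154
  F: 3 × 18.998 = 56.994
  H: 10 × 1.008 = 10.080
  N: 1 × 14.007 = 14.007
  O: 2 × 15.999 = 31.998
Sum: 14×12.011 + 3×18.998 + 10×1.008 + 1×14.007 + 2×15.999 = 281.233 → 281.23 g/mol.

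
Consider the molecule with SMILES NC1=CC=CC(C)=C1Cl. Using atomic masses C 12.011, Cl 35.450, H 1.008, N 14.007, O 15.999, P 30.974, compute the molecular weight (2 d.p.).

First, the molecular formula is C7H8ClN (counting implicit H from valence).
  C: 7 × 12.011 = 84.077
  Cl: 1 × 35.450 = 35.450
  H: 8 × 1.008 = 8.064
  N: 1 × 14.007 = 14.007
Sum: 7×12.011 + 1×35.450 + 8×1.008 + 1×14.007 = 141.598 → 141.60 g/mol.

141.60 g/mol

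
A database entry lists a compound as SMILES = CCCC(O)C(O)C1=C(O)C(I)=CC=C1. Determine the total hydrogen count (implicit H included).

Walk through each heavy atom and fill implicit hydrogens from standard valence (C 4, N 3, O 2, S 2, halogen 1):
  atom 1: C, bond orders sum to 1 (valence 4) → 3 H
  atom 2: C, bond orders sum to 2 (valence 4) → 2 H
  atom 3: C, bond orders sum to 2 (valence 4) → 2 H
  atom 4: C, bond orders sum to 3 (valence 4) → 1 H
  atom 5: O, bond orders sum to 1 (valence 2) → 1 H
  atom 6: C, bond orders sum to 3 (valence 4) → 1 H
  atom 7: O, bond orders sum to 1 (valence 2) → 1 H
  atom 8: C, bond orders sum to 4 (valence 4) → 0 H
  atom 9: C, bond orders sum to 4 (valence 4) → 0 H
  atom 10: O, bond orders sum to 1 (valence 2) → 1 H
  atom 11: C, bond orders sum to 4 (valence 4) → 0 H
  atom 12: I (halogen, monovalent) → 0 H
  atom 13: C, bond orders sum to 3 (valence 4) → 1 H
  atom 14: C, bond orders sum to 3 (valence 4) → 1 H
  atom 15: C, bond orders sum to 3 (valence 4) → 1 H
Total hydrogens: 15.

15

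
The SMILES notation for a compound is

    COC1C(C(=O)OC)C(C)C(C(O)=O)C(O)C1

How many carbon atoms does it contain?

11

Count every carbon token in the SMILES (each C, including those in ring-closure positions and inside branches).
Carbon count: 11.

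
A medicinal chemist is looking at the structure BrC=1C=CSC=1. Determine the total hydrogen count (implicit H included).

3

Walk through each heavy atom and fill implicit hydrogens from standard valence (C 4, N 3, O 2, S 2, halogen 1):
  atom 1: Br (halogen, monovalent) → 0 H
  atom 2: C, bond orders sum to 4 (valence 4) → 0 H
  atom 3: C, bond orders sum to 3 (valence 4) → 1 H
  atom 4: C, bond orders sum to 3 (valence 4) → 1 H
  atom 5: S, bond orders sum to 2 (valence 2) → 0 H
  atom 6: C, bond orders sum to 3 (valence 4) → 1 H
Total hydrogens: 3.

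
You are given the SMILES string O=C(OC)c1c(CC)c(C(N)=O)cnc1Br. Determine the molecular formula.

C10H11BrN2O3

Walk through each heavy atom and fill implicit hydrogens from standard valence (C 4, N 3, O 2, S 2, halogen 1); for lowercase aromatic atoms, an aromatic c carries 1 H when it has two neighbours and 0 H with three, and aromatic n carries 0 H:
  atom 1: O, bond orders sum to 2 (valence 2) → 0 H
  atom 2: C, bond orders sum to 4 (valence 4) → 0 H
  atom 3: O, bond orders sum to 2 (valence 2) → 0 H
  atom 4: C, bond orders sum to 1 (valence 4) → 3 H
  atom 5: aromatic c, 3 neighbours → 0 H
  atom 6: aromatic c, 3 neighbours → 0 H
  atom 7: C, bond orders sum to 2 (valence 4) → 2 H
  atom 8: C, bond orders sum to 1 (valence 4) → 3 H
  atom 9: aromatic c, 3 neighbours → 0 H
  atom 10: C, bond orders sum to 4 (valence 4) → 0 H
  atom 11: N, bond orders sum to 1 (valence 3) → 2 H
  atom 12: O, bond orders sum to 2 (valence 2) → 0 H
  atom 13: aromatic c, 2 neighbours → 1 H
  atom 14: aromatic n, 2 neighbours → 0 H
  atom 15: aromatic c, 3 neighbours → 0 H
  atom 16: Br (halogen, monovalent) → 0 H
Totals → C:10, H:11, Br:1, N:2, O:3.
In Hill order: C10H11BrN2O3.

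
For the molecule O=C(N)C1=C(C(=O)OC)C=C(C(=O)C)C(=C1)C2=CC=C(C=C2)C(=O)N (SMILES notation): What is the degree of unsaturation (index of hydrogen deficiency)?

12

Molecular formula: C18H16N2O5.
DoU = (2C + 2 + N − H − X) / 2, where X is the halogen count and O/S are ignored.
    = (2·18 + 2 + 2 − 16 − 0) / 2 = 24 / 2 = 12.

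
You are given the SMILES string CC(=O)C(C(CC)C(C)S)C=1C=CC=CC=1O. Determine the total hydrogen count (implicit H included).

20

Walk through each heavy atom and fill implicit hydrogens from standard valence (C 4, N 3, O 2, S 2, halogen 1):
  atom 1: C, bond orders sum to 1 (valence 4) → 3 H
  atom 2: C, bond orders sum to 4 (valence 4) → 0 H
  atom 3: O, bond orders sum to 2 (valence 2) → 0 H
  atom 4: C, bond orders sum to 3 (valence 4) → 1 H
  atom 5: C, bond orders sum to 3 (valence 4) → 1 H
  atom 6: C, bond orders sum to 2 (valence 4) → 2 H
  atom 7: C, bond orders sum to 1 (valence 4) → 3 H
  atom 8: C, bond orders sum to 3 (valence 4) → 1 H
  atom 9: C, bond orders sum to 1 (valence 4) → 3 H
  atom 10: S, bond orders sum to 1 (valence 2) → 1 H
  atom 11: C, bond orders sum to 4 (valence 4) → 0 H
  atom 12: C, bond orders sum to 3 (valence 4) → 1 H
  atom 13: C, bond orders sum to 3 (valence 4) → 1 H
  atom 14: C, bond orders sum to 3 (valence 4) → 1 H
  atom 15: C, bond orders sum to 3 (valence 4) → 1 H
  atom 16: C, bond orders sum to 4 (valence 4) → 0 H
  atom 17: O, bond orders sum to 1 (valence 2) → 1 H
Total hydrogens: 20.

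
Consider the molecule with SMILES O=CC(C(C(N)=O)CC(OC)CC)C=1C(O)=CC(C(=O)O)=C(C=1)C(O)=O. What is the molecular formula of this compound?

Walk through each heavy atom and fill implicit hydrogens from standard valence (C 4, N 3, O 2, S 2, halogen 1):
  atom 1: O, bond orders sum to 2 (valence 2) → 0 H
  atom 2: C, bond orders sum to 3 (valence 4) → 1 H
  atom 3: C, bond orders sum to 3 (valence 4) → 1 H
  atom 4: C, bond orders sum to 3 (valence 4) → 1 H
  atom 5: C, bond orders sum to 4 (valence 4) → 0 H
  atom 6: N, bond orders sum to 1 (valence 3) → 2 H
  atom 7: O, bond orders sum to 2 (valence 2) → 0 H
  atom 8: C, bond orders sum to 2 (valence 4) → 2 H
  atom 9: C, bond orders sum to 3 (valence 4) → 1 H
  atom 10: O, bond orders sum to 2 (valence 2) → 0 H
  atom 11: C, bond orders sum to 1 (valence 4) → 3 H
  atom 12: C, bond orders sum to 2 (valence 4) → 2 H
  atom 13: C, bond orders sum to 1 (valence 4) → 3 H
  atom 14: C, bond orders sum to 4 (valence 4) → 0 H
  atom 15: C, bond orders sum to 4 (valence 4) → 0 H
  atom 16: O, bond orders sum to 1 (valence 2) → 1 H
  atom 17: C, bond orders sum to 3 (valence 4) → 1 H
  atom 18: C, bond orders sum to 4 (valence 4) → 0 H
  atom 19: C, bond orders sum to 4 (valence 4) → 0 H
  atom 20: O, bond orders sum to 2 (valence 2) → 0 H
  atom 21: O, bond orders sum to 1 (valence 2) → 1 H
  atom 22: C, bond orders sum to 4 (valence 4) → 0 H
  atom 23: C, bond orders sum to 3 (valence 4) → 1 H
  atom 24: C, bond orders sum to 4 (valence 4) → 0 H
  atom 25: O, bond orders sum to 1 (valence 2) → 1 H
  atom 26: O, bond orders sum to 2 (valence 2) → 0 H
Totals → C:17, H:21, N:1, O:8.
In Hill order: C17H21NO8.

C17H21NO8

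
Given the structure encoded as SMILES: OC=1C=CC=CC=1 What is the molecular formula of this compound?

Walk through each heavy atom and fill implicit hydrogens from standard valence (C 4, N 3, O 2, S 2, halogen 1):
  atom 1: O, bond orders sum to 1 (valence 2) → 1 H
  atom 2: C, bond orders sum to 4 (valence 4) → 0 H
  atom 3: C, bond orders sum to 3 (valence 4) → 1 H
  atom 4: C, bond orders sum to 3 (valence 4) → 1 H
  atom 5: C, bond orders sum to 3 (valence 4) → 1 H
  atom 6: C, bond orders sum to 3 (valence 4) → 1 H
  atom 7: C, bond orders sum to 3 (valence 4) → 1 H
Totals → C:6, H:6, O:1.

C6H6O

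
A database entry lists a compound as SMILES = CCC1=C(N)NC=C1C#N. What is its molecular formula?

Walk through each heavy atom and fill implicit hydrogens from standard valence (C 4, N 3, O 2, S 2, halogen 1):
  atom 1: C, bond orders sum to 1 (valence 4) → 3 H
  atom 2: C, bond orders sum to 2 (valence 4) → 2 H
  atom 3: C, bond orders sum to 4 (valence 4) → 0 H
  atom 4: C, bond orders sum to 4 (valence 4) → 0 H
  atom 5: N, bond orders sum to 1 (valence 3) → 2 H
  atom 6: N, bond orders sum to 2 (valence 3) → 1 H
  atom 7: C, bond orders sum to 3 (valence 4) → 1 H
  atom 8: C, bond orders sum to 4 (valence 4) → 0 H
  atom 9: C, bond orders sum to 4 (valence 4) → 0 H
  atom 10: N, bond orders sum to 3 (valence 3) → 0 H
Totals → C:7, H:9, N:3.

C7H9N3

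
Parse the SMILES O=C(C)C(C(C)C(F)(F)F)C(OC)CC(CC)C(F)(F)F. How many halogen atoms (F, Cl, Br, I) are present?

Halogen atoms appear at heavy-atom positions 8, 9, 10, 19, 20, 21 (6×F).
Other groups present: 1 ether, 1 ketone.
Halogen count: 6.

6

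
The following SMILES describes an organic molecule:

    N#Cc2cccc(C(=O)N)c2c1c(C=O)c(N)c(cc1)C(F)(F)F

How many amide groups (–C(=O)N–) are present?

The amide motif appears at heavy-atom position 8 in the SMILES.
Other groups present: 1 aldehyde, 1 nitrile, 1 primary amine.
Amide count: 1.

1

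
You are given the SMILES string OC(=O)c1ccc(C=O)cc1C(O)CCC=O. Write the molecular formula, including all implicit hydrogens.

C12H12O5

Walk through each heavy atom and fill implicit hydrogens from standard valence (C 4, N 3, O 2, S 2, halogen 1); for lowercase aromatic atoms, an aromatic c carries 1 H when it has two neighbours and 0 H with three, and aromatic n carries 0 H:
  atom 1: O, bond orders sum to 1 (valence 2) → 1 H
  atom 2: C, bond orders sum to 4 (valence 4) → 0 H
  atom 3: O, bond orders sum to 2 (valence 2) → 0 H
  atom 4: aromatic c, 3 neighbours → 0 H
  atom 5: aromatic c, 2 neighbours → 1 H
  atom 6: aromatic c, 2 neighbours → 1 H
  atom 7: aromatic c, 3 neighbours → 0 H
  atom 8: C, bond orders sum to 3 (valence 4) → 1 H
  atom 9: O, bond orders sum to 2 (valence 2) → 0 H
  atom 10: aromatic c, 2 neighbours → 1 H
  atom 11: aromatic c, 3 neighbours → 0 H
  atom 12: C, bond orders sum to 3 (valence 4) → 1 H
  atom 13: O, bond orders sum to 1 (valence 2) → 1 H
  atom 14: C, bond orders sum to 2 (valence 4) → 2 H
  atom 15: C, bond orders sum to 2 (valence 4) → 2 H
  atom 16: C, bond orders sum to 3 (valence 4) → 1 H
  atom 17: O, bond orders sum to 2 (valence 2) → 0 H
Totals → C:12, H:12, O:5.
In Hill order: C12H12O5.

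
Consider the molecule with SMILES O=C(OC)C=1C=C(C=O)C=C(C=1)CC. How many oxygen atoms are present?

3

Scan the SMILES for O atoms (remember two-letter symbols like Cl and Br are single atoms).
Oxygen count: 3.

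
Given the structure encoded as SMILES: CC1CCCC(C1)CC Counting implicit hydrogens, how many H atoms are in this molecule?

18

Walk through each heavy atom and fill implicit hydrogens from standard valence (C 4, N 3, O 2, S 2, halogen 1):
  atom 1: C, bond orders sum to 1 (valence 4) → 3 H
  atom 2: C, bond orders sum to 3 (valence 4) → 1 H
  atom 3: C, bond orders sum to 2 (valence 4) → 2 H
  atom 4: C, bond orders sum to 2 (valence 4) → 2 H
  atom 5: C, bond orders sum to 2 (valence 4) → 2 H
  atom 6: C, bond orders sum to 3 (valence 4) → 1 H
  atom 7: C, bond orders sum to 2 (valence 4) → 2 H
  atom 8: C, bond orders sum to 2 (valence 4) → 2 H
  atom 9: C, bond orders sum to 1 (valence 4) → 3 H
Total hydrogens: 18.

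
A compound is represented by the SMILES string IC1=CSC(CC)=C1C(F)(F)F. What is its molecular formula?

C7H6F3IS

Walk through each heavy atom and fill implicit hydrogens from standard valence (C 4, N 3, O 2, S 2, halogen 1):
  atom 1: I (halogen, monovalent) → 0 H
  atom 2: C, bond orders sum to 4 (valence 4) → 0 H
  atom 3: C, bond orders sum to 3 (valence 4) → 1 H
  atom 4: S, bond orders sum to 2 (valence 2) → 0 H
  atom 5: C, bond orders sum to 4 (valence 4) → 0 H
  atom 6: C, bond orders sum to 2 (valence 4) → 2 H
  atom 7: C, bond orders sum to 1 (valence 4) → 3 H
  atom 8: C, bond orders sum to 4 (valence 4) → 0 H
  atom 9: C, bond orders sum to 4 (valence 4) → 0 H
  atom 10: F (halogen, monovalent) → 0 H
  atom 11: F (halogen, monovalent) → 0 H
  atom 12: F (halogen, monovalent) → 0 H
Totals → C:7, H:6, F:3, I:1, S:1.
In Hill order: C7H6F3IS.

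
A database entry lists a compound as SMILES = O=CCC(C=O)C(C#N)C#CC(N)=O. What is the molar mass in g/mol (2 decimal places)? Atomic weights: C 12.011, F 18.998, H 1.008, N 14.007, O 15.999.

192.17 g/mol

First, the molecular formula is C9H8N2O3 (counting implicit H from valence).
  C: 9 × 12.011 = 108.099
  H: 8 × 1.008 = 8.064
  N: 2 × 14.007 = 28.014
  O: 3 × 15.999 = 47.997
Sum: 9×12.011 + 8×1.008 + 2×14.007 + 3×15.999 = 192.174 → 192.17 g/mol.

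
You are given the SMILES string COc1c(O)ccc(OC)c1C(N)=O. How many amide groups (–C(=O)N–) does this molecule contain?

1

The amide motif appears at heavy-atom position 12 in the SMILES.
Other groups present: 2 ether, 1 hydroxyl.
Amide count: 1.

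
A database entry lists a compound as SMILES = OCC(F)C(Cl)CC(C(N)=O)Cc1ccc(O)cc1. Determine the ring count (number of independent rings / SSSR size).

In SMILES, each pair of matching ring-closure digits denotes one ring-closing bond; the number of such bonds equals the number of independent rings.
Ring-closure bonds here: 1.

1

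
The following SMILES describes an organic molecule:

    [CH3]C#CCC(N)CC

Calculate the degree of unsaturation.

2

Degree of unsaturation = (number of rings) + (number of π bonds).
Ring closures in the SMILES: 0.
π bonds: 1 triple bond (each 2 DoU) → 2 DoU from unsaturation.
Total DoU = 0 + 2 = 2.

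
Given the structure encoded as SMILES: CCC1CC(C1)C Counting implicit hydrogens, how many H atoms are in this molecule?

14

Walk through each heavy atom and fill implicit hydrogens from standard valence (C 4, N 3, O 2, S 2, halogen 1):
  atom 1: C, bond orders sum to 1 (valence 4) → 3 H
  atom 2: C, bond orders sum to 2 (valence 4) → 2 H
  atom 3: C, bond orders sum to 3 (valence 4) → 1 H
  atom 4: C, bond orders sum to 2 (valence 4) → 2 H
  atom 5: C, bond orders sum to 3 (valence 4) → 1 H
  atom 6: C, bond orders sum to 2 (valence 4) → 2 H
  atom 7: C, bond orders sum to 1 (valence 4) → 3 H
Total hydrogens: 14.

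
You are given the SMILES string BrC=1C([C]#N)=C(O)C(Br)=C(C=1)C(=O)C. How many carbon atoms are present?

9

Count every carbon token in the SMILES (each C, including those in ring-closure positions and inside branches).
Carbon count: 9.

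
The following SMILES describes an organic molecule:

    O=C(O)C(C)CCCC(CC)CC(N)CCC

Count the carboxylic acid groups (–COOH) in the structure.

1

The carboxylic acid motif appears at heavy-atom position 2 in the SMILES.
Other groups present: 1 primary amine.
Carboxylic acid count: 1.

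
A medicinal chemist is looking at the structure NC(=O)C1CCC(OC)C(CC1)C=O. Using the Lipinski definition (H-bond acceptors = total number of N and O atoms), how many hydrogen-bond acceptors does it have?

N atoms: 1; O atoms: 3.
Lipinski HBA = 1 + 3 = 4.

4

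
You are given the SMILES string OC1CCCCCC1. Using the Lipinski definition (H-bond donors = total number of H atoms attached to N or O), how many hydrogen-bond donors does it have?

1

Donors: find every N or O and count the H atoms it carries.
  atom 1 (O): bond orders sum to 1 → 1 H
Lipinski HBD = 1.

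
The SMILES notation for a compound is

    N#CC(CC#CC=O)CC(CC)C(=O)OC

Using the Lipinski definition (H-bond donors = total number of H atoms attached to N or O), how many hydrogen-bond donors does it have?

Donors: find every N or O and count the H atoms it carries.
  atom 1 (N): bond orders sum to 3 → 0 H
  atom 8 (O): bond orders sum to 2 → 0 H
  atom 14 (O): bond orders sum to 2 → 0 H
  atom 15 (O): bond orders sum to 2 → 0 H
Lipinski HBD = 0.

0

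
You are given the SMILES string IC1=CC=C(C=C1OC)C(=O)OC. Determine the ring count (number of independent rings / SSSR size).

1

In SMILES, each pair of matching ring-closure digits denotes one ring-closing bond; the number of such bonds equals the number of independent rings.
Ring-closure bonds here: 1.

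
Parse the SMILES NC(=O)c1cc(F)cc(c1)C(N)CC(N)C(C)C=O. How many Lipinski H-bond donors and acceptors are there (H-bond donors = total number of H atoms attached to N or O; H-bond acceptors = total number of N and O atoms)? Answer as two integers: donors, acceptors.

6, 5

Donors: find every N or O and count the H atoms it carries.
  atom 1 (N): bond orders sum to 1 → 2 H
  atom 3 (O): bond orders sum to 2 → 0 H
  atom 12 (N): bond orders sum to 1 → 2 H
  atom 15 (N): bond orders sum to 1 → 2 H
  atom 19 (O): bond orders sum to 2 → 0 H
Lipinski HBD = 6.
Acceptors: N atoms = 3, O atoms = 2 → HBA = 5.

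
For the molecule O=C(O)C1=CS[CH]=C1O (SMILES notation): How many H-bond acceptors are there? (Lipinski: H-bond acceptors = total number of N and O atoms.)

3

N atoms: 0; O atoms: 3.
Lipinski HBA = 0 + 3 = 3.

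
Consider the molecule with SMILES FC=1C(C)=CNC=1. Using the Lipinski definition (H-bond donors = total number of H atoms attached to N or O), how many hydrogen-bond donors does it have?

1

Donors: find every N or O and count the H atoms it carries.
  atom 6 (N): bond orders sum to 2 → 1 H
Lipinski HBD = 1.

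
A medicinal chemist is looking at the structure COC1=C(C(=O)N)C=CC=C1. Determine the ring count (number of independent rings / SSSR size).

In SMILES, each pair of matching ring-closure digits denotes one ring-closing bond; the number of such bonds equals the number of independent rings.
Ring-closure bonds here: 1.

1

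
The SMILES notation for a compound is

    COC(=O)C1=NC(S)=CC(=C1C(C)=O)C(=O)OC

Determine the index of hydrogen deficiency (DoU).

Degree of unsaturation = (number of rings) + (number of π bonds).
Ring closures in the SMILES: 1.
π bonds: 6 double bonds (each 1 DoU) → 6 DoU from unsaturation.
Total DoU = 1 + 6 = 7.

7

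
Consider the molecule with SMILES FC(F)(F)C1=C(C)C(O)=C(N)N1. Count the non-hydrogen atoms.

12

Every atom symbol written in the SMILES (organic subset) is one heavy atom; implicit H are not written.
Heavy atoms by element → C:6, F:3, N:2, O:1.
Total: 12.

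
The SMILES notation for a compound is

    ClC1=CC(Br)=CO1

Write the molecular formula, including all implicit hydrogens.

C4H2BrClO

Walk through each heavy atom and fill implicit hydrogens from standard valence (C 4, N 3, O 2, S 2, halogen 1):
  atom 1: Cl (halogen, monovalent) → 0 H
  atom 2: C, bond orders sum to 4 (valence 4) → 0 H
  atom 3: C, bond orders sum to 3 (valence 4) → 1 H
  atom 4: C, bond orders sum to 4 (valence 4) → 0 H
  atom 5: Br (halogen, monovalent) → 0 H
  atom 6: C, bond orders sum to 3 (valence 4) → 1 H
  atom 7: O, bond orders sum to 2 (valence 2) → 0 H
Totals → C:4, H:2, Br:1, Cl:1, O:1.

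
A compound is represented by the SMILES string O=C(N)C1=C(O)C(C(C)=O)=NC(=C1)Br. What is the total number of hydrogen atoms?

Walk through each heavy atom and fill implicit hydrogens from standard valence (C 4, N 3, O 2, S 2, halogen 1):
  atom 1: O, bond orders sum to 2 (valence 2) → 0 H
  atom 2: C, bond orders sum to 4 (valence 4) → 0 H
  atom 3: N, bond orders sum to 1 (valence 3) → 2 H
  atom 4: C, bond orders sum to 4 (valence 4) → 0 H
  atom 5: C, bond orders sum to 4 (valence 4) → 0 H
  atom 6: O, bond orders sum to 1 (valence 2) → 1 H
  atom 7: C, bond orders sum to 4 (valence 4) → 0 H
  atom 8: C, bond orders sum to 4 (valence 4) → 0 H
  atom 9: C, bond orders sum to 1 (valence 4) → 3 H
  atom 10: O, bond orders sum to 2 (valence 2) → 0 H
  atom 11: N, bond orders sum to 3 (valence 3) → 0 H
  atom 12: C, bond orders sum to 4 (valence 4) → 0 H
  atom 13: C, bond orders sum to 3 (valence 4) → 1 H
  atom 14: Br (halogen, monovalent) → 0 H
Total hydrogens: 7.

7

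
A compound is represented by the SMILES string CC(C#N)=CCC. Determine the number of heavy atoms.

Every atom symbol written in the SMILES (organic subset) is one heavy atom; implicit H are not written.
Heavy atoms by element → C:6, N:1.
Total: 7.

7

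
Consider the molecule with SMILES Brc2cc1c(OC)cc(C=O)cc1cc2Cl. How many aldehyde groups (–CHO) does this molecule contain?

The aldehyde motif appears at heavy-atom position 10 in the SMILES.
Other groups present: 1 ether.
Aldehyde count: 1.

1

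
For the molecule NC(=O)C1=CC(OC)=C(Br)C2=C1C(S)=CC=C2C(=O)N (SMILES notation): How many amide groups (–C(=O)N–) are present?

The amide motif appears at heavy-atom positions 2, 18 in the SMILES.
Other groups present: 1 ether, 1 thiol.
Amide count: 2.

2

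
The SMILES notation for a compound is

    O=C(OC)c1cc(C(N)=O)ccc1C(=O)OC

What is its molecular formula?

C11H11NO5

Walk through each heavy atom and fill implicit hydrogens from standard valence (C 4, N 3, O 2, S 2, halogen 1); for lowercase aromatic atoms, an aromatic c carries 1 H when it has two neighbours and 0 H with three, and aromatic n carries 0 H:
  atom 1: O, bond orders sum to 2 (valence 2) → 0 H
  atom 2: C, bond orders sum to 4 (valence 4) → 0 H
  atom 3: O, bond orders sum to 2 (valence 2) → 0 H
  atom 4: C, bond orders sum to 1 (valence 4) → 3 H
  atom 5: aromatic c, 3 neighbours → 0 H
  atom 6: aromatic c, 2 neighbours → 1 H
  atom 7: aromatic c, 3 neighbours → 0 H
  atom 8: C, bond orders sum to 4 (valence 4) → 0 H
  atom 9: N, bond orders sum to 1 (valence 3) → 2 H
  atom 10: O, bond orders sum to 2 (valence 2) → 0 H
  atom 11: aromatic c, 2 neighbours → 1 H
  atom 12: aromatic c, 2 neighbours → 1 H
  atom 13: aromatic c, 3 neighbours → 0 H
  atom 14: C, bond orders sum to 4 (valence 4) → 0 H
  atom 15: O, bond orders sum to 2 (valence 2) → 0 H
  atom 16: O, bond orders sum to 2 (valence 2) → 0 H
  atom 17: C, bond orders sum to 1 (valence 4) → 3 H
Totals → C:11, H:11, N:1, O:5.
In Hill order: C11H11NO5.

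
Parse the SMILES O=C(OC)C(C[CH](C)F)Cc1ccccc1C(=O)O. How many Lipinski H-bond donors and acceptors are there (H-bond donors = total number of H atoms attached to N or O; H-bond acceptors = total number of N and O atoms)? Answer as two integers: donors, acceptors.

1, 4

Donors: find every N or O and count the H atoms it carries.
  atom 1 (O): bond orders sum to 2 → 0 H
  atom 3 (O): bond orders sum to 2 → 0 H
  atom 18 (O): bond orders sum to 2 → 0 H
  atom 19 (O): bond orders sum to 1 → 1 H
Lipinski HBD = 1.
Acceptors: N atoms = 0, O atoms = 4 → HBA = 4.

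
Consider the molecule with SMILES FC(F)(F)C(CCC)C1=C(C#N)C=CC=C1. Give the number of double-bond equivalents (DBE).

6

Molecular formula: C12H12F3N.
DoU = (2C + 2 + N − H − X) / 2, where X is the halogen count and O/S are ignored.
    = (2·12 + 2 + 1 − 12 − 3) / 2 = 12 / 2 = 6.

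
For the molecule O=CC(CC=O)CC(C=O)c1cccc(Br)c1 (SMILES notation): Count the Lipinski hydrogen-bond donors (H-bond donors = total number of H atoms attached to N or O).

Donors: find every N or O and count the H atoms it carries.
  atom 1 (O): bond orders sum to 2 → 0 H
  atom 6 (O): bond orders sum to 2 → 0 H
  atom 10 (O): bond orders sum to 2 → 0 H
Lipinski HBD = 0.

0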